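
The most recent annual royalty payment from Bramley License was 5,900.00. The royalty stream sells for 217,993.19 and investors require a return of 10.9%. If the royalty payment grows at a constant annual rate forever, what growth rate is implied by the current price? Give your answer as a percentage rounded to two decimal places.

7.98%

P = D₀(1+g)/(r−g) ⇒ P(r−g) = D₀(1+g) ⇒ g(P+D₀) = P·r − D₀
g = (P·r − D₀)/(P + D₀) = (217,993.19×0.109 − 5,900.00) / (217,993.19 + 5,900.00) = 0.079776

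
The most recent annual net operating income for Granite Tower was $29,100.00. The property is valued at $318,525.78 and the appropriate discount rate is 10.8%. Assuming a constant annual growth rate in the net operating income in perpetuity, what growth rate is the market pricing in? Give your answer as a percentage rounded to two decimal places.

P = D₀(1+g)/(r−g) ⇒ P(r−g) = D₀(1+g) ⇒ g(P+D₀) = P·r − D₀
g = (P·r − D₀)/(P + D₀) = ($318,525.78×0.108 − $29,100.00) / ($318,525.78 + $29,100.00) = 0.015249

1.52%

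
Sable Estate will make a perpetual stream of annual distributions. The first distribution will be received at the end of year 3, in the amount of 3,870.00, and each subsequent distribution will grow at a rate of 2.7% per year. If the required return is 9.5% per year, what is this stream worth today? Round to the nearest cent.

47465.04

Value at end of year 2: C₁ / (r − g) = 3,870.00 / (0.095 − 0.027) = 56,911.7647
Discount to today: PV = 56,911.7647 / (1 + 0.095)^2 = 56,911.7647 / 1.199025 = 47,465.04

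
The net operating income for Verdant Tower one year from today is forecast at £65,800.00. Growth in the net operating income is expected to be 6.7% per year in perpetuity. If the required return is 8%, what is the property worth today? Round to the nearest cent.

£5061538.46

Growing perpetuity: P = D₁ / (r − g) = £65,800.0000 / (0.08 − 0.067) = £5,061,538.46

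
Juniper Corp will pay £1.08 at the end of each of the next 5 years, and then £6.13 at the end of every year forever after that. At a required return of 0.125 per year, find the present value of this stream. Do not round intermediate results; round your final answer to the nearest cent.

£31.06

PV of 5-year annuity: £1.08 × [1 − (1+0.125)^−5] / 0.125 = 3.84541
Perpetuity value at year 5: £6.13 / 0.125 = 49.04000
PV of perpetuity: 49.04000 / (1+0.125)^5 = 27.21372
Total PV = 3.84541 + 27.21372 = 31.05913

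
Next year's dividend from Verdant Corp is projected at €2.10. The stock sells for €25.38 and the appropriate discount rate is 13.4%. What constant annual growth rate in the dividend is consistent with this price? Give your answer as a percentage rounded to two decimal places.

P = D₁/(r−g) ⇒ g = r − D₁/P = 0.134 − €2.10/€25.38 = 0.051258

5.13%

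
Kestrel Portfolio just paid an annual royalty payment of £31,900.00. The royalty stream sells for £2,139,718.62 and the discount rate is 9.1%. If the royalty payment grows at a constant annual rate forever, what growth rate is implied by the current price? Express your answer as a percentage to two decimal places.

7.50%

P = D₀(1+g)/(r−g) ⇒ P(r−g) = D₀(1+g) ⇒ g(P+D₀) = P·r − D₀
g = (P·r − D₀)/(P + D₀) = (£2,139,718.62×0.091 − £31,900.00) / (£2,139,718.62 + £31,900.00) = 0.074974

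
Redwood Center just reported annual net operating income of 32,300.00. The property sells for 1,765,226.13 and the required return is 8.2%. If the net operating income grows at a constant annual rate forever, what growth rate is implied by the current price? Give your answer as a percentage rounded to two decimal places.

6.26%

P = D₀(1+g)/(r−g) ⇒ P(r−g) = D₀(1+g) ⇒ g(P+D₀) = P·r − D₀
g = (P·r − D₀)/(P + D₀) = (1,765,226.13×0.082 − 32,300.00) / (1,765,226.13 + 32,300.00) = 0.062557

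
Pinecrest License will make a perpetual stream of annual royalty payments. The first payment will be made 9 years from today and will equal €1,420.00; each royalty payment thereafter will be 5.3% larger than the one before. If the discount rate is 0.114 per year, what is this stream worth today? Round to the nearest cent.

Value at end of year 8: C₁ / (r − g) = €1,420.00 / (0.114 − 0.053) = €23,278.6885
Discount to today: PV = €23,278.6885 / (1 + 0.114)^8 = €23,278.6885 / 2.371819 = €9,814.70

€9814.70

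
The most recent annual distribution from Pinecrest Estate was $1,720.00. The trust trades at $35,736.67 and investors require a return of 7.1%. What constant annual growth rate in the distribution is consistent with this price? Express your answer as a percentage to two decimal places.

P = D₀(1+g)/(r−g) ⇒ P(r−g) = D₀(1+g) ⇒ g(P+D₀) = P·r − D₀
g = (P·r − D₀)/(P + D₀) = ($35,736.67×0.071 − $1,720.00) / ($35,736.67 + $1,720.00) = 0.021820

2.18%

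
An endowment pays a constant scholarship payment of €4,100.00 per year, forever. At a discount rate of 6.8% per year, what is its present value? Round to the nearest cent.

€60294.12

Level perpetuity: PV = C / r = €4,100.00 / 0.068 = €60,294.12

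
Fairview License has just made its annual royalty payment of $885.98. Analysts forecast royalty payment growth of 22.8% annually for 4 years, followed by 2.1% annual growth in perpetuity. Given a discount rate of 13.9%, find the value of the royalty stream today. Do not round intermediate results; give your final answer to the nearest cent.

D_1 = 1087.98344
D_2 = 1336.04366
D_3 = 1640.66162
D_4 = 2014.73247
Terminal value at year 4: TV = D_4×(1+g_2)/(r−g_2) = 2057.04185/0.118 = 17432.55806
P_0 = D_1/(1+r)^1 + D_2/(1+r)^2 + D_3/(1+r)^3 + D_4/(1+r)^4 + TV/(1+r)^4
    = 955.20934 + 1029.84818 + 1110.31919 + 1197.07811 + 10357.76907 = 14650.22389

$14650.22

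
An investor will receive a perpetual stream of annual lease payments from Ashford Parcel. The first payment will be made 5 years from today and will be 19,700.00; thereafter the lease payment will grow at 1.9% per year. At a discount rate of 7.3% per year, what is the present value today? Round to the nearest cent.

275215.94

Value at end of year 4: C₁ / (r − g) = 19,700.00 / (0.073 − 0.019) = 364,814.8148
Discount to today: PV = 364,814.8148 / (1 + 0.073)^4 = 364,814.8148 / 1.325558 = 275,215.94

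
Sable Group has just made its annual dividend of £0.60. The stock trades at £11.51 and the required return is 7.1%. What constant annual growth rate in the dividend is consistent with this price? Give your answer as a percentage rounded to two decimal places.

1.79%

P = D₀(1+g)/(r−g) ⇒ P(r−g) = D₀(1+g) ⇒ g(P+D₀) = P·r − D₀
g = (P·r − D₀)/(P + D₀) = (£11.51×0.071 − £0.60) / (£11.51 + £0.60) = 0.017936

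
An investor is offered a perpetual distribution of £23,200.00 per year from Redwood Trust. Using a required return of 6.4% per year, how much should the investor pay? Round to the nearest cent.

Level perpetuity: PV = C / r = £23,200.00 / 0.064 = £362,500.00

£362500.00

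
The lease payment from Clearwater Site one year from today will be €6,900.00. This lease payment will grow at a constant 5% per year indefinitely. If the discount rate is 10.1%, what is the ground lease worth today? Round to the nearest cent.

Growing perpetuity: P = D₁ / (r − g) = €6,900.0000 / (0.101 − 0.05) = €135,294.12

€135294.12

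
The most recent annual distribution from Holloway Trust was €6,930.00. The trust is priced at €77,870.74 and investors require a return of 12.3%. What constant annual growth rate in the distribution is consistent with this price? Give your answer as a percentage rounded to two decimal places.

3.12%

P = D₀(1+g)/(r−g) ⇒ P(r−g) = D₀(1+g) ⇒ g(P+D₀) = P·r − D₀
g = (P·r − D₀)/(P + D₀) = (€77,870.74×0.123 − €6,930.00) / (€77,870.74 + €6,930.00) = 0.031227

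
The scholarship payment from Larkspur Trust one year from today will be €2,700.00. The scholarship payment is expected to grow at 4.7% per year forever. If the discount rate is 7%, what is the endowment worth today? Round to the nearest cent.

€117391.30

Growing perpetuity: P = D₁ / (r − g) = €2,700.0000 / (0.07 − 0.047) = €117,391.30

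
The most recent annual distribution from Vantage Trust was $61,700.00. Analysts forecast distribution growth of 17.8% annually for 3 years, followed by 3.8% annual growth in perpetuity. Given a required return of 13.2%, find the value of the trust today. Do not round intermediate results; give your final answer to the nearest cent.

D_1 = 72682.60000
D_2 = 85620.10280
D_3 = 100860.48110
Terminal value at year 3: TV = D_3×(1+g_2)/(r−g_2) = 104693.17938/0.094 = 1113757.22745
P_0 = D_1/(1+r)^1 + D_2/(1+r)^2 + D_3/(1+r)^3 + TV/(1+r)^3
    = 64207.24382 + 66816.37210 + 69531.52503 + 767805.56361 = 968360.70455

$968360.70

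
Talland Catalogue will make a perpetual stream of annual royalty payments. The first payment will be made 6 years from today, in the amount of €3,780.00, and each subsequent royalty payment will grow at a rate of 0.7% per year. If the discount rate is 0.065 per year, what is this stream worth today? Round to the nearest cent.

€47568.10

Value at end of year 5: C₁ / (r − g) = €3,780.00 / (0.065 − 0.007) = €65,172.4138
Discount to today: PV = €65,172.4138 / (1 + 0.065)^5 = €65,172.4138 / 1.370087 = €47,568.10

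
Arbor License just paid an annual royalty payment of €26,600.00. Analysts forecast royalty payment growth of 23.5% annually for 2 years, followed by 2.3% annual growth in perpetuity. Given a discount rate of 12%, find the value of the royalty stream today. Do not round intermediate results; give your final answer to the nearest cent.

D_1 = 32851.00000
D_2 = 40570.98500
Terminal value at year 2: TV = D_2×(1+g_2)/(r−g_2) = 41504.11766/0.097 = 427877.50160
P_0 = D_1/(1+r)^1 + D_2/(1+r)^2 + TV/(1+r)^2
    = 29331.25000 + 32342.94085 + 341101.32462 = 402775.51546

€402775.52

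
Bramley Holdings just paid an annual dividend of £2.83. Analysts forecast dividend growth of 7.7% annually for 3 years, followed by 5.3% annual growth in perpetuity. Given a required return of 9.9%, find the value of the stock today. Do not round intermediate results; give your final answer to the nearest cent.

£69.12

D_1 = 3.04791
D_2 = 3.28260
D_3 = 3.53536
Terminal value at year 3: TV = D_3×(1+g_2)/(r−g_2) = 3.72273/0.046 = 80.92898
P_0 = D_1/(1+r)^1 + D_2/(1+r)^2 + D_3/(1+r)^3 + TV/(1+r)^3
    = 2.77335 + 2.71783 + 2.66342 + 60.96927 = 69.12388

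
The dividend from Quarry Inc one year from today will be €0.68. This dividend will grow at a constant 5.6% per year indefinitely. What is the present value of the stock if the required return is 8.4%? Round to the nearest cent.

€24.29

Growing perpetuity: P = D₁ / (r − g) = €0.6800 / (0.084 − 0.056) = €24.29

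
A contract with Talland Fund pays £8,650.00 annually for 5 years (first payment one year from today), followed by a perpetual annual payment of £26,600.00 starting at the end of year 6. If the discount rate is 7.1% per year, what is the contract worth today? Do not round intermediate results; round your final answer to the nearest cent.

PV of 5-year annuity: £8,650.00 × [1 − (1+0.071)^−5] / 0.071 = 35371.94680
Perpetuity value at year 5: £26,600.00 / 0.071 = 374647.88732
PV of perpetuity: 374647.88732 / (1+0.071)^5 = 265874.03936
Total PV = 35371.94680 + 265874.03936 = 301245.98616

£301245.99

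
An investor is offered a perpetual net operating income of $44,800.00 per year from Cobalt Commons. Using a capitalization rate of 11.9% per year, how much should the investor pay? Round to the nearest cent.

Level perpetuity: PV = C / r = $44,800.00 / 0.119 = $376,470.59

$376470.59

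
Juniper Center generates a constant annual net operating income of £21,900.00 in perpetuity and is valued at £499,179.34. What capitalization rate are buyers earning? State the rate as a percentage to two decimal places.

4.39%

P = C/r ⇒ r = C/P = £21,900.00/£499,179.34 = 0.043872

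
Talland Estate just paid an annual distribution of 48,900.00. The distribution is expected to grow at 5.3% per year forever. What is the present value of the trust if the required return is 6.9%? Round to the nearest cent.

3218231.25

D₁ = D₀ × (1 + g) = 48,900.00 × 1.053 = 51,491.7000
Growing perpetuity: P = D₁ / (r − g) = 51,491.7000 / (0.069 − 0.053) = 3,218,231.25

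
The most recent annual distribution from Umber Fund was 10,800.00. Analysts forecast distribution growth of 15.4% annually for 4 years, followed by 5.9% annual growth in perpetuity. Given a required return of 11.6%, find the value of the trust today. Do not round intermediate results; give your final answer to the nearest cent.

D_1 = 12463.20000
D_2 = 14382.53280
D_3 = 16597.44285
D_4 = 19153.44905
Terminal value at year 4: TV = D_4×(1+g_2)/(r−g_2) = 20283.50254/0.057 = 355850.92183
P_0 = D_1/(1+r)^1 + D_2/(1+r)^2 + D_3/(1+r)^3 + D_4/(1+r)^4 + TV/(1+r)^4
    = 11167.74194 + 11548.00555 + 11941.21721 + 12347.81779 + 229409.45691 = 276414.23940

276414.24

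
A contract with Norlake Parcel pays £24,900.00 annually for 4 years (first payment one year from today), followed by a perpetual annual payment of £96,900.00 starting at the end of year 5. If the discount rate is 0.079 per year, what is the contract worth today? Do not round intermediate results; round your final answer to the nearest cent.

PV of 4-year annuity: £24,900.00 × [1 − (1+0.079)^−4] / 0.079 = 82655.86551
Perpetuity value at year 4: £96,900.00 / 0.079 = 1226582.27848
PV of perpetuity: 1226582.27848 / (1+0.079)^4 = 904921.50063
Total PV = 82655.86551 + 904921.50063 = 987577.36615

£987577.37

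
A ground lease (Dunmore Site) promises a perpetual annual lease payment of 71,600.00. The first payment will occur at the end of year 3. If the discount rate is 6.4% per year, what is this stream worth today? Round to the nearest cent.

Value at end of year 2: C / r = 71,600.00 / 0.064 = 1,118,750.0000
Discount to today: PV = 1,118,750.0000 / (1 + 0.064)^2 = 1,118,750.0000 / 1.132096 = 988,211.25

988211.25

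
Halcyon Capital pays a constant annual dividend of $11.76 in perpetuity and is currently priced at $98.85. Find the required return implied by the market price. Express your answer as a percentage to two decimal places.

11.90%

P = C/r ⇒ r = C/P = $11.76/$98.85 = 0.118968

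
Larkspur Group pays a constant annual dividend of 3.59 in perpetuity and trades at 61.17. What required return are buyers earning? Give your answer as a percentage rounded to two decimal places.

5.87%

P = C/r ⇒ r = C/P = 3.59/61.17 = 0.058689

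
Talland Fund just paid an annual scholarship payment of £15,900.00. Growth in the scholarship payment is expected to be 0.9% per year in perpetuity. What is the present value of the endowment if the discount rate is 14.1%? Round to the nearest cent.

£121538.64

D₁ = D₀ × (1 + g) = £15,900.00 × 1.009 = £16,043.1000
Growing perpetuity: P = D₁ / (r − g) = £16,043.1000 / (0.141 − 0.009) = £121,538.64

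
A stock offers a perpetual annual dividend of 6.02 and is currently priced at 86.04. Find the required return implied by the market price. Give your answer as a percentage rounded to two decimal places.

P = C/r ⇒ r = C/P = 6.02/86.04 = 0.069967

7.00%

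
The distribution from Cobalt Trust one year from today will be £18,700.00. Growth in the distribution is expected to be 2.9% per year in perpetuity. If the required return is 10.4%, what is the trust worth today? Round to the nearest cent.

£249333.33

Growing perpetuity: P = D₁ / (r − g) = £18,700.0000 / (0.104 − 0.029) = £249,333.33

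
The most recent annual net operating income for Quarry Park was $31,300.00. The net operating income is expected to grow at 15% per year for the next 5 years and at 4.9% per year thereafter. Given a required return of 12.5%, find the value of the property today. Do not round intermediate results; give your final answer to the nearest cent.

$649453.90

D_1 = 35995.00000
D_2 = 41394.25000
D_3 = 47603.38750
D_4 = 54743.89562
D_5 = 62955.47997
Terminal value at year 5: TV = D_5×(1+g_2)/(r−g_2) = 66040.29849/0.076 = 868951.29588
P_0 = D_1/(1+r)^1 + D_2/(1+r)^2 + D_3/(1+r)^3 + D_4/(1+r)^4 + D_5/(1+r)^5 + TV/(1+r)^5
    = 31995.55556 + 32706.56790 + 33433.38052 + 34176.34453 + 34935.81886 + 482206.23658 = 649453.90394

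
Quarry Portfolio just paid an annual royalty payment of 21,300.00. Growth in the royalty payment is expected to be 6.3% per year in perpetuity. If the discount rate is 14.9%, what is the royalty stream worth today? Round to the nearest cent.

263277.91

D₁ = D₀ × (1 + g) = 21,300.00 × 1.063 = 22,641.9000
Growing perpetuity: P = D₁ / (r − g) = 22,641.9000 / (0.149 − 0.063) = 263,277.91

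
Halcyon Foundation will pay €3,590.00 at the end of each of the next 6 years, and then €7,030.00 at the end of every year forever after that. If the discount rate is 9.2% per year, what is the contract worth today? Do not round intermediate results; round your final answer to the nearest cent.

PV of 6-year annuity: €3,590.00 × [1 − (1+0.092)^−6] / 0.092 = 16008.86877
Perpetuity value at year 6: €7,030.00 / 0.092 = 76413.04348
PV of perpetuity: 76413.04348 / (1+0.092)^6 = 45064.20018
Total PV = 16008.86877 + 45064.20018 = 61073.06895

€61073.07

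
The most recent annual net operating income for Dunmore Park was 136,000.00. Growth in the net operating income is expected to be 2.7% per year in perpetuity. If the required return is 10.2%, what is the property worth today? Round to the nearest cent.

1862293.33

D₁ = D₀ × (1 + g) = 136,000.00 × 1.027 = 139,672.0000
Growing perpetuity: P = D₁ / (r − g) = 139,672.0000 / (0.102 − 0.027) = 1,862,293.33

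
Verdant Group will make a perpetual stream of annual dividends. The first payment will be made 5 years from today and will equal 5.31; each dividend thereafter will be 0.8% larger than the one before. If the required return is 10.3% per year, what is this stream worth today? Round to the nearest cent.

37.76

Value at end of year 4: C₁ / (r − g) = 5.31 / (0.103 − 0.008) = 55.8947
Discount to today: PV = 55.8947 / (1 + 0.103)^4 = 55.8947 / 1.480137 = 37.76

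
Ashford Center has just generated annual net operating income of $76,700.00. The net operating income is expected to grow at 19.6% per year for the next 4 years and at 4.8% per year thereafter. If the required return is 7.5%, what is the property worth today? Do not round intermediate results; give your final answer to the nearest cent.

$4964657.28

D_1 = 91733.20000
D_2 = 109712.90720
D_3 = 131216.63701
D_4 = 156935.09787
Terminal value at year 4: TV = D_4×(1+g_2)/(r−g_2) = 164467.98256/0.027 = 6091406.76159
P_0 = D_1/(1+r)^1 + D_2/(1+r)^2 + D_3/(1+r)^3 + D_4/(1+r)^4 + TV/(1+r)^4
    = 85333.20930 + 94938.15658 + 105624.21886 + 117513.08442 + 4561248.61016 = 4964657.27933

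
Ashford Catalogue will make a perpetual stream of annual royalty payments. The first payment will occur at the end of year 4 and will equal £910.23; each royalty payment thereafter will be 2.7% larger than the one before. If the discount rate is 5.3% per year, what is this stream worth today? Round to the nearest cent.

£29984.22

Value at end of year 3: C₁ / (r − g) = £910.23 / (0.053 − 0.027) = £35,008.8462
Discount to today: PV = £35,008.8462 / (1 + 0.053)^3 = £35,008.8462 / 1.167576 = £29,984.22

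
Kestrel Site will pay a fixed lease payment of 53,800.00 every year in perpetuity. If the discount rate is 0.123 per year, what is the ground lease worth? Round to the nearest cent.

Level perpetuity: PV = C / r = 53,800.00 / 0.123 = 437,398.37

437398.37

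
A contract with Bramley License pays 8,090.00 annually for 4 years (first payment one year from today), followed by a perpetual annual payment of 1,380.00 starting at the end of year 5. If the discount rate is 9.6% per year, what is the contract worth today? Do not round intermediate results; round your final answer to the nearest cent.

PV of 4-year annuity: 8,090.00 × [1 − (1+0.096)^−4] / 0.096 = 25867.84466
Perpetuity value at year 4: 1,380.00 / 0.096 = 14375.00000
PV of perpetuity: 14375.00000 / (1+0.096)^4 = 9962.43812
Total PV = 25867.84466 + 9962.43812 = 35830.28278

35830.28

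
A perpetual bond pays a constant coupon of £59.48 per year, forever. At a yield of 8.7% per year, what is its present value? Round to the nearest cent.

£683.68

Level perpetuity: PV = C / r = £59.48 / 0.087 = £683.68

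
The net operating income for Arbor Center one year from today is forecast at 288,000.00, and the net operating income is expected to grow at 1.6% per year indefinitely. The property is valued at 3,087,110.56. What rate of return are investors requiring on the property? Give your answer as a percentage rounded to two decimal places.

P = D₁/(r − g) ⇒ r = D₁/P + g = 288,000.0000/3,087,110.56 + 0.016 = 0.093291 + 0.016 = 0.109291

10.93%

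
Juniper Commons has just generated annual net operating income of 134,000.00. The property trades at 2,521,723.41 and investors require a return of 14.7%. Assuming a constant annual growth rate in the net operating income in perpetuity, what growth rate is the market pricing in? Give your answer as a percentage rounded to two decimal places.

P = D₀(1+g)/(r−g) ⇒ P(r−g) = D₀(1+g) ⇒ g(P+D₀) = P·r − D₀
g = (P·r − D₀)/(P + D₀) = (2,521,723.41×0.147 − 134,000.00) / (2,521,723.41 + 134,000.00) = 0.089126

8.91%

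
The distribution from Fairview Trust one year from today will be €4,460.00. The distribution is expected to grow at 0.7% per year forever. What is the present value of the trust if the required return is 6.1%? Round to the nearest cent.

Growing perpetuity: P = D₁ / (r − g) = €4,460.0000 / (0.061 − 0.007) = €82,592.59

€82592.59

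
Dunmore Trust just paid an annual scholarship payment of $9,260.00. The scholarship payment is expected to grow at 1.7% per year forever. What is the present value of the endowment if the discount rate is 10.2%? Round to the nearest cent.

$110793.18

D₁ = D₀ × (1 + g) = $9,260.00 × 1.017 = $9,417.4200
Growing perpetuity: P = D₁ / (r − g) = $9,417.4200 / (0.102 − 0.017) = $110,793.18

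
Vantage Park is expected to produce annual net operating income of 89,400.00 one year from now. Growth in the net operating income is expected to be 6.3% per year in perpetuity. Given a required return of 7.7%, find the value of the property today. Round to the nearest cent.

Growing perpetuity: P = D₁ / (r − g) = 89,400.0000 / (0.077 − 0.063) = 6,385,714.29

6385714.29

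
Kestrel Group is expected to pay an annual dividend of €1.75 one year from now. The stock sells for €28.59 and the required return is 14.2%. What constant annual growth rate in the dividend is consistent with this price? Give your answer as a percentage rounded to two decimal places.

P = D₁/(r−g) ⇒ g = r − D₁/P = 0.142 − €1.75/€28.59 = 0.080790

8.08%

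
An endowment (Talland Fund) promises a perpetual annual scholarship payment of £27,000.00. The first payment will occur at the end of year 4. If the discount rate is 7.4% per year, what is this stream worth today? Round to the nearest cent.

Value at end of year 3: C / r = £27,000.00 / 0.074 = £364,864.8649
Discount to today: PV = £364,864.8649 / (1 + 0.074)^3 = £364,864.8649 / 1.238833 = £294,522.99

£294522.99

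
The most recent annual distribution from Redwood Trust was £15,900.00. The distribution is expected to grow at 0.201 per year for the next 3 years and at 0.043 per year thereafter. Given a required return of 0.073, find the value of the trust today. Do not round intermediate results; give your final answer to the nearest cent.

D_1 = 19095.90000
D_2 = 22934.17590
D_3 = 27543.94526
Terminal value at year 3: TV = D_3×(1+g_2)/(r−g_2) = 28728.33490/0.03 = 957611.16340
P_0 = D_1/(1+r)^1 + D_2/(1+r)^2 + D_3/(1+r)^3 + TV/(1+r)^3
    = 17796.73812 + 19919.74136 + 22296.00128 + 775157.64449 = 835170.12525

£835170.13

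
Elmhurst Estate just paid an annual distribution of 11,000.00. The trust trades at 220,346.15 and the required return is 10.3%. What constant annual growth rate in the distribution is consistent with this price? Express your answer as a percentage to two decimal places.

P = D₀(1+g)/(r−g) ⇒ P(r−g) = D₀(1+g) ⇒ g(P+D₀) = P·r − D₀
g = (P·r − D₀)/(P + D₀) = (220,346.15×0.103 − 11,000.00) / (220,346.15 + 11,000.00) = 0.050555

5.06%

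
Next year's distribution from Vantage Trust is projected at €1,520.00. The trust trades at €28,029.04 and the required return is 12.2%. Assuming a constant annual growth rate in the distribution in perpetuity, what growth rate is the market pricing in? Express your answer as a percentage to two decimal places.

P = D₁/(r−g) ⇒ g = r − D₁/P = 0.122 − €1,520.00/€28,029.04 = 0.067771

6.78%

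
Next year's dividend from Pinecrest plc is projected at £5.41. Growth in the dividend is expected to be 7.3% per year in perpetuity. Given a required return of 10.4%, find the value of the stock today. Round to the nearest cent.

£174.52

Growing perpetuity: P = D₁ / (r − g) = £5.4100 / (0.104 − 0.073) = £174.52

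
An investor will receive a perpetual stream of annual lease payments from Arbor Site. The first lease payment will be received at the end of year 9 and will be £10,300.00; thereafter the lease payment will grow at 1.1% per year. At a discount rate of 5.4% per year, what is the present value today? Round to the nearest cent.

£157269.27

Value at end of year 8: C₁ / (r − g) = £10,300.00 / (0.054 − 0.011) = £239,534.8837
Discount to today: PV = £239,534.8837 / (1 + 0.054)^8 = £239,534.8837 / 1.523088 = £157,269.27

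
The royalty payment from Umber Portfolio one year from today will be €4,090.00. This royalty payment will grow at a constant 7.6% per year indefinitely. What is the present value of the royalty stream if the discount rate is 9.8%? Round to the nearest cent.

Growing perpetuity: P = D₁ / (r − g) = €4,090.0000 / (0.098 − 0.076) = €185,909.09

€185909.09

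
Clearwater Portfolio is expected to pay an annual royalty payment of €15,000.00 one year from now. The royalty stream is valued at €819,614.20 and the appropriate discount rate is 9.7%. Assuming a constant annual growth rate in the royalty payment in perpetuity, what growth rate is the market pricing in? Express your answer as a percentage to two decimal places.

7.87%

P = D₁/(r−g) ⇒ g = r − D₁/P = 0.097 − €15,000.00/€819,614.20 = 0.078699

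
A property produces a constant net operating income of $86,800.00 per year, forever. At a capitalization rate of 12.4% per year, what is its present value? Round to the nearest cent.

$700000.00

Level perpetuity: PV = C / r = $86,800.00 / 0.124 = $700,000.00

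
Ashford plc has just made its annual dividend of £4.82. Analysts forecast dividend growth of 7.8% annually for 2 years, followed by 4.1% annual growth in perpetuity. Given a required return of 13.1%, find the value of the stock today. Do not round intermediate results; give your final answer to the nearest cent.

D_1 = 5.19596
D_2 = 5.60124
Terminal value at year 2: TV = D_2×(1+g_2)/(r−g_2) = 5.83090/0.09 = 64.78773
P_0 = D_1/(1+r)^1 + D_2/(1+r)^2 + TV/(1+r)^2
    = 4.59413 + 4.37884 + 50.64861 = 59.62159

£59.62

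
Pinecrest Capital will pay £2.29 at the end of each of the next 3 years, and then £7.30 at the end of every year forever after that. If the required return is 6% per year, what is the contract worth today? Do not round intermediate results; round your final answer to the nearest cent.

£108.27

PV of 3-year annuity: £2.29 × [1 − (1+0.06)^−3] / 0.06 = 6.12120
Perpetuity value at year 3: £7.30 / 0.06 = 121.66667
PV of perpetuity: 121.66667 / (1+0.06)^3 = 102.15368
Total PV = 6.12120 + 102.15368 = 108.27488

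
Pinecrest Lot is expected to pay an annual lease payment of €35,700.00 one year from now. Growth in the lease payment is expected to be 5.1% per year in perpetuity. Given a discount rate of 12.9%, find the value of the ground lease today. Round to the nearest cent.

Growing perpetuity: P = D₁ / (r − g) = €35,700.0000 / (0.129 − 0.051) = €457,692.31

€457692.31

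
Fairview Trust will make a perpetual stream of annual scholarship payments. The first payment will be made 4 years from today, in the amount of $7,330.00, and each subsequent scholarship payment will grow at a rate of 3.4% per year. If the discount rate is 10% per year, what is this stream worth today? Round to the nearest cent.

$83441.48

Value at end of year 3: C₁ / (r − g) = $7,330.00 / (0.1 − 0.034) = $111,060.6061
Discount to today: PV = $111,060.6061 / (1 + 0.1)^3 = $111,060.6061 / 1.331000 = $83,441.48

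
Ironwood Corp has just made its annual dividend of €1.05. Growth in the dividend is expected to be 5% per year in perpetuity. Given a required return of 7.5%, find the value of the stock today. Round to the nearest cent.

€44.10

D₁ = D₀ × (1 + g) = €1.05 × 1.05 = €1.1025
Growing perpetuity: P = D₁ / (r − g) = €1.1025 / (0.075 − 0.05) = €44.10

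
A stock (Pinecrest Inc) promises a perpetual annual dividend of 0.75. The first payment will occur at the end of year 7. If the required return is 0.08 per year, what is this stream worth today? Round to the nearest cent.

Value at end of year 6: C / r = 0.75 / 0.08 = 9.3750
Discount to today: PV = 9.3750 / (1 + 0.08)^6 = 9.3750 / 1.586874 = 5.91

5.91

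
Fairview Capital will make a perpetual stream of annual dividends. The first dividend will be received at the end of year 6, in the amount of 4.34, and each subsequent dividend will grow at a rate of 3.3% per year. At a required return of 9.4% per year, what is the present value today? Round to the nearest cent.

Value at end of year 5: C₁ / (r − g) = 4.34 / (0.094 − 0.033) = 71.1475
Discount to today: PV = 71.1475 / (1 + 0.094)^5 = 71.1475 / 1.567064 = 45.40

45.40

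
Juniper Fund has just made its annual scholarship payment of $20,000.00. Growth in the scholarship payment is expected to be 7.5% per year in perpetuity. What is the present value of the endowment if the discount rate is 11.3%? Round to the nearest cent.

D₁ = D₀ × (1 + g) = $20,000.00 × 1.075 = $21,500.0000
Growing perpetuity: P = D₁ / (r − g) = $21,500.0000 / (0.113 − 0.075) = $565,789.47

$565789.47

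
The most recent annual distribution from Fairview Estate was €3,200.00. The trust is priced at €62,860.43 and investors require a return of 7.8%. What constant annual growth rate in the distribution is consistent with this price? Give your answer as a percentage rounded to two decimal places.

P = D₀(1+g)/(r−g) ⇒ P(r−g) = D₀(1+g) ⇒ g(P+D₀) = P·r − D₀
g = (P·r − D₀)/(P + D₀) = (€62,860.43×0.078 − €3,200.00) / (€62,860.43 + €3,200.00) = 0.025781

2.58%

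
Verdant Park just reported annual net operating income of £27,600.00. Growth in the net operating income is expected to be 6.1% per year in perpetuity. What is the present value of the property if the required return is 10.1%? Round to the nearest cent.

D₁ = D₀ × (1 + g) = £27,600.00 × 1.061 = £29,283.6000
Growing perpetuity: P = D₁ / (r − g) = £29,283.6000 / (0.101 − 0.061) = £732,090.00

£732090.00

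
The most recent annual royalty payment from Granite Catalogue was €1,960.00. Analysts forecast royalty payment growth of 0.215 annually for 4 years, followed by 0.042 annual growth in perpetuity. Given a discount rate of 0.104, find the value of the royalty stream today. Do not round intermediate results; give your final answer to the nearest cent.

D_1 = 2381.40000
D_2 = 2893.40100
D_3 = 3515.48221
D_4 = 4271.31089
Terminal value at year 4: TV = D_4×(1+g_2)/(r−g_2) = 4450.70595/0.062 = 71785.57982
P_0 = D_1/(1+r)^1 + D_2/(1+r)^2 + D_3/(1+r)^3 + D_4/(1+r)^4 + TV/(1+r)^4
    = 2157.06522 + 2373.94406 + 2612.62865 + 2875.31142 + 48323.78228 = 58342.73163

€58342.73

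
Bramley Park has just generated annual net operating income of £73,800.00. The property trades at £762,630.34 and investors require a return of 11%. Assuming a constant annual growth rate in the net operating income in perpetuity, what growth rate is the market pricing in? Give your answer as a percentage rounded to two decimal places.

P = D₀(1+g)/(r−g) ⇒ P(r−g) = D₀(1+g) ⇒ g(P+D₀) = P·r − D₀
g = (P·r − D₀)/(P + D₀) = (£762,630.34×0.11 − £73,800.00) / (£762,630.34 + £73,800.00) = 0.012062

1.21%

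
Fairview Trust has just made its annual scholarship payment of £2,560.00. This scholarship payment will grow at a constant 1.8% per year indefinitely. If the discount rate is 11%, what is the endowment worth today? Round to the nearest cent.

£28326.96

D₁ = D₀ × (1 + g) = £2,560.00 × 1.018 = £2,606.0800
Growing perpetuity: P = D₁ / (r − g) = £2,606.0800 / (0.11 − 0.018) = £28,326.96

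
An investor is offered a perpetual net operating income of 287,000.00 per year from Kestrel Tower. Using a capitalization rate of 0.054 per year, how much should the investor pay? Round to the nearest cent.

5314814.81

Level perpetuity: PV = C / r = 287,000.00 / 0.054 = 5,314,814.81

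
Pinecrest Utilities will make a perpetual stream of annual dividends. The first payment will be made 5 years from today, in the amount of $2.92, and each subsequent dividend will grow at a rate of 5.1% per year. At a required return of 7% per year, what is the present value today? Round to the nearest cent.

Value at end of year 4: C₁ / (r − g) = $2.92 / (0.07 − 0.051) = $153.6842
Discount to today: PV = $153.6842 / (1 + 0.07)^4 = $153.6842 / 1.310796 = $117.24

$117.24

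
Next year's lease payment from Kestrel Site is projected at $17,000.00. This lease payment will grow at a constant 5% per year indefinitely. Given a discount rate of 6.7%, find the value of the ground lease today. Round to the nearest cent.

$1000000.00

Growing perpetuity: P = D₁ / (r − g) = $17,000.0000 / (0.067 − 0.05) = $1,000,000.00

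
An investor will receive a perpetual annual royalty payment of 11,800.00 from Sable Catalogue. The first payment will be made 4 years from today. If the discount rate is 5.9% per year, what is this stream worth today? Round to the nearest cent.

168400.01

Value at end of year 3: C / r = 11,800.00 / 0.059 = 200,000.0000
Discount to today: PV = 200,000.0000 / (1 + 0.059)^3 = 200,000.0000 / 1.187648 = 168,400.01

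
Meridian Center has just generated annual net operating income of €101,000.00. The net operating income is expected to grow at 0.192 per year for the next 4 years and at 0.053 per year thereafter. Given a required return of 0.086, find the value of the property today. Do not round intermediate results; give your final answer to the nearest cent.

D_1 = 120392.00000
D_2 = 143507.26400
D_3 = 171060.65869
D_4 = 203904.30516
Terminal value at year 4: TV = D_4×(1+g_2)/(r−g_2) = 214711.23333/0.033 = 6506401.00998
P_0 = D_1/(1+r)^1 + D_2/(1+r)^2 + D_3/(1+r)^3 + D_4/(1+r)^4 + TV/(1+r)^4
    = 110858.19521 + 121678.60837 + 133555.15762 + 146590.92807 + 4677583.25035 = 5190266.13964

€5190266.14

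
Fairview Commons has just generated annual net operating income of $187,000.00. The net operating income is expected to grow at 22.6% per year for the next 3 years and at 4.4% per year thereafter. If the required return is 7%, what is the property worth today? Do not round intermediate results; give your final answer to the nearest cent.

$12036127.92

D_1 = 229262.00000
D_2 = 281075.21200
D_3 = 344598.20991
Terminal value at year 3: TV = D_3×(1+g_2)/(r−g_2) = 359760.53115/0.026 = 13836943.50570
P_0 = D_1/(1+r)^1 + D_2/(1+r)^2 + D_3/(1+r)^3 + TV/(1+r)^3
    = 214263.55140 + 245501.97572 + 281294.78713 + 11295067.60636 = 12036127.92061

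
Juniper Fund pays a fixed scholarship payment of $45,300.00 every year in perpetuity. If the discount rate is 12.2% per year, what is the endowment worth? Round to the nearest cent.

Level perpetuity: PV = C / r = $45,300.00 / 0.122 = $371,311.48

$371311.48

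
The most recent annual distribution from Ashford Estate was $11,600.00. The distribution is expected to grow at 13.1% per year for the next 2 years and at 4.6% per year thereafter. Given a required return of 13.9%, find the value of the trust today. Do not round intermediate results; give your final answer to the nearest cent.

$151598.65

D_1 = 13119.60000
D_2 = 14838.26760
Terminal value at year 2: TV = D_2×(1+g_2)/(r−g_2) = 15520.82791/0.093 = 166890.62268
P_0 = D_1/(1+r)^1 + D_2/(1+r)^2 + TV/(1+r)^2
    = 11518.52502 + 11437.62230 + 128642.50458 = 151598.65190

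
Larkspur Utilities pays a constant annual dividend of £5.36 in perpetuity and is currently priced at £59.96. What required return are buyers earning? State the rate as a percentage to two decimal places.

P = C/r ⇒ r = C/P = £5.36/£59.96 = 0.089393

8.94%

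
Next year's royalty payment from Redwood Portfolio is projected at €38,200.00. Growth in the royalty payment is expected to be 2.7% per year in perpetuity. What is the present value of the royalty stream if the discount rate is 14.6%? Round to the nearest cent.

Growing perpetuity: P = D₁ / (r − g) = €38,200.0000 / (0.146 − 0.027) = €321,008.40

€321008.40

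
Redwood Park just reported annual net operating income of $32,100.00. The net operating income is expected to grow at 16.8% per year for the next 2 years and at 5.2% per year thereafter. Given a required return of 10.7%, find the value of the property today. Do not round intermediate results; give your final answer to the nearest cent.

D_1 = 37492.80000
D_2 = 43791.59040
Terminal value at year 2: TV = D_2×(1+g_2)/(r−g_2) = 46068.75310/0.055 = 837613.69274
P_0 = D_1/(1+r)^1 + D_2/(1+r)^2 + TV/(1+r)^2
    = 33868.83469 + 35735.13904 + 683515.75034 = 753119.72407

$753119.72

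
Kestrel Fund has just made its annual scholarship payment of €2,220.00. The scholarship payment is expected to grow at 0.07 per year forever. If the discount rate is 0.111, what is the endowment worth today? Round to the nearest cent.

€57936.59

D₁ = D₀ × (1 + g) = €2,220.00 × 1.07 = €2,375.4000
Growing perpetuity: P = D₁ / (r − g) = €2,375.4000 / (0.111 − 0.07) = €57,936.59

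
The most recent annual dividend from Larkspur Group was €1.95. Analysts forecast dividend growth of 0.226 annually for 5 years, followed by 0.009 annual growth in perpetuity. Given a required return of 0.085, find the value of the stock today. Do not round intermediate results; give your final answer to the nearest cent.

D_1 = 2.39070
D_2 = 2.93100
D_3 = 3.59340
D_4 = 4.40551
D_5 = 5.40116
Terminal value at year 5: TV = D_5×(1+g_2)/(r−g_2) = 5.44977/0.076 = 71.70749
P_0 = D_1/(1+r)^1 + D_2/(1+r)^2 + D_3/(1+r)^3 + D_4/(1+r)^4 + D_5/(1+r)^5 + TV/(1+r)^5
    = 2.20341 + 2.48975 + 2.81330 + 3.17890 + 3.59202 + 47.68874 = 61.96613

€61.97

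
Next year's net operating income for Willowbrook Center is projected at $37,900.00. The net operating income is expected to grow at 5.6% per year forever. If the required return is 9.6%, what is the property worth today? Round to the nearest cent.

$947500.00

Growing perpetuity: P = D₁ / (r − g) = $37,900.0000 / (0.096 − 0.056) = $947,500.00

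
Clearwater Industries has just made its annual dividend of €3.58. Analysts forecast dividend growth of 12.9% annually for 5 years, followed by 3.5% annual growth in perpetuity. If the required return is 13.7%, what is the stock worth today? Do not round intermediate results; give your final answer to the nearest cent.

D_1 = 4.04182
D_2 = 4.56321
D_3 = 5.15187
D_4 = 5.81646
D_5 = 6.56678
Terminal value at year 5: TV = D_5×(1+g_2)/(r−g_2) = 6.79662/0.102 = 66.63354
P_0 = D_1/(1+r)^1 + D_2/(1+r)^2 + D_3/(1+r)^3 + D_4/(1+r)^4 + D_5/(1+r)^5 + TV/(1+r)^5
    = 3.55481 + 3.52980 + 3.50496 + 3.48030 + 3.45581 + 35.06635 = 52.59204

€52.59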